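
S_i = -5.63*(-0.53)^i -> [-5.63, 2.98, -1.58, 0.84, -0.44]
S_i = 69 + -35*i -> [69, 34, -1, -36, -71]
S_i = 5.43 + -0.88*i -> [5.43, 4.55, 3.67, 2.79, 1.91]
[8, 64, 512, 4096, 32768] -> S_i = 8*8^i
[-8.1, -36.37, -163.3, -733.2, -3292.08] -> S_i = -8.10*4.49^i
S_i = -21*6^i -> [-21, -126, -756, -4536, -27216]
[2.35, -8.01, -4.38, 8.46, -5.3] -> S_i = Random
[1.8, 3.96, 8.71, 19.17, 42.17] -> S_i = 1.80*2.20^i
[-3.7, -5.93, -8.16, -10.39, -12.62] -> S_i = -3.70 + -2.23*i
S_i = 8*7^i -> [8, 56, 392, 2744, 19208]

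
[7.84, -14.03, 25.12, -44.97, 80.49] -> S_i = 7.84*(-1.79)^i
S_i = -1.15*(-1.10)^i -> [-1.15, 1.26, -1.39, 1.53, -1.68]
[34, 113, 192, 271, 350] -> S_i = 34 + 79*i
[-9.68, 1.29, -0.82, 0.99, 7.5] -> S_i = Random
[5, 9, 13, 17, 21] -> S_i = 5 + 4*i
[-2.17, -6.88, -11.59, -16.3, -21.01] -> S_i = -2.17 + -4.71*i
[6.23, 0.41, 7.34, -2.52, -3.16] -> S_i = Random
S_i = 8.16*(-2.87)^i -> [8.16, -23.42, 67.21, -192.9, 553.63]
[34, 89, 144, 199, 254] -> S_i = 34 + 55*i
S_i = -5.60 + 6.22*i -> [-5.6, 0.62, 6.84, 13.06, 19.28]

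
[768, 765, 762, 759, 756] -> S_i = 768 + -3*i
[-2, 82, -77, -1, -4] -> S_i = Random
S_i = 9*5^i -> [9, 45, 225, 1125, 5625]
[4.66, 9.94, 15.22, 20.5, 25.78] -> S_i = 4.66 + 5.28*i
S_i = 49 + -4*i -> [49, 45, 41, 37, 33]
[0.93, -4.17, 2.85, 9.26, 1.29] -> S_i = Random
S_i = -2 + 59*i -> [-2, 57, 116, 175, 234]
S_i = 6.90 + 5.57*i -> [6.9, 12.47, 18.04, 23.61, 29.18]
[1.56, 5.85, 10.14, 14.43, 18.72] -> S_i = 1.56 + 4.29*i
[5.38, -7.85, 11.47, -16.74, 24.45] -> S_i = 5.38*(-1.46)^i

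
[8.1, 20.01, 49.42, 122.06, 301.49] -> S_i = 8.10*2.47^i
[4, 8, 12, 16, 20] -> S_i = 4 + 4*i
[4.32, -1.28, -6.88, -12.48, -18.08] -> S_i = 4.32 + -5.60*i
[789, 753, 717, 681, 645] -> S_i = 789 + -36*i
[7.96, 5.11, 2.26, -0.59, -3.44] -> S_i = 7.96 + -2.85*i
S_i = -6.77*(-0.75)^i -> [-6.77, 5.08, -3.81, 2.86, -2.14]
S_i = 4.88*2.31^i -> [4.88, 11.27, 26.04, 60.15, 138.95]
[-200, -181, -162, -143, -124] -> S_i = -200 + 19*i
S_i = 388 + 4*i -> [388, 392, 396, 400, 404]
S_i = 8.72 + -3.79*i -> [8.72, 4.93, 1.14, -2.65, -6.44]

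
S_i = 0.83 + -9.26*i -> [0.83, -8.43, -17.69, -26.95, -36.21]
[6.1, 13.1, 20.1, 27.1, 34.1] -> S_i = 6.10 + 7.00*i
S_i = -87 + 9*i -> [-87, -78, -69, -60, -51]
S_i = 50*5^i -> [50, 250, 1250, 6250, 31250]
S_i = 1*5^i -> [1, 5, 25, 125, 625]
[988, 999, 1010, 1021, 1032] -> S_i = 988 + 11*i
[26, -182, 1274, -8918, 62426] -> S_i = 26*-7^i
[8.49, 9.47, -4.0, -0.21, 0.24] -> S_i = Random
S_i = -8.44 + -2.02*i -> [-8.44, -10.46, -12.48, -14.5, -16.52]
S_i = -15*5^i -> [-15, -75, -375, -1875, -9375]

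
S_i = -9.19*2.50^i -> [-9.19, -22.98, -57.44, -143.59, -358.98]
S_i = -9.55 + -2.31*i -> [-9.55, -11.86, -14.17, -16.48, -18.79]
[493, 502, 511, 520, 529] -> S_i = 493 + 9*i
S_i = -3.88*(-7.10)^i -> [-3.88, 27.55, -195.59, 1388.69, -9859.73]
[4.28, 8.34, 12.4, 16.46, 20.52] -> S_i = 4.28 + 4.06*i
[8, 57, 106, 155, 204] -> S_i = 8 + 49*i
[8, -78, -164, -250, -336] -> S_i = 8 + -86*i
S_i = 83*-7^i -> [83, -581, 4067, -28469, 199283]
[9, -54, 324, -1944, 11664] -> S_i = 9*-6^i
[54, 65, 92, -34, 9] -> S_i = Random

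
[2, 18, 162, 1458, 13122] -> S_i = 2*9^i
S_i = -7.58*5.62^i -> [-7.58, -42.6, -239.41, -1345.48, -7561.61]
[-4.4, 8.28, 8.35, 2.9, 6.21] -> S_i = Random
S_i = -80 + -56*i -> [-80, -136, -192, -248, -304]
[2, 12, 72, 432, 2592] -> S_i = 2*6^i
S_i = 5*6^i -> [5, 30, 180, 1080, 6480]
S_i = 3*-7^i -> [3, -21, 147, -1029, 7203]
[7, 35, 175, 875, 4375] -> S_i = 7*5^i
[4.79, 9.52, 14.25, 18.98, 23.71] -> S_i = 4.79 + 4.73*i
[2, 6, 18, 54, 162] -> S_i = 2*3^i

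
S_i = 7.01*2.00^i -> [7.01, 14.02, 28.04, 56.08, 112.16]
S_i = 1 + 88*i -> [1, 89, 177, 265, 353]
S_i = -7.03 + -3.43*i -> [-7.03, -10.46, -13.89, -17.32, -20.75]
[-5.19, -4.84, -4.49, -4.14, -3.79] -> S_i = -5.19 + 0.35*i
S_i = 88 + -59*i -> [88, 29, -30, -89, -148]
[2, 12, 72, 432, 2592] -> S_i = 2*6^i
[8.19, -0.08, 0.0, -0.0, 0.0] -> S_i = 8.19*(-0.01)^i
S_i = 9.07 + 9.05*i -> [9.07, 18.12, 27.17, 36.22, 45.27]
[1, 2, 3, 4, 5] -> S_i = 1 + 1*i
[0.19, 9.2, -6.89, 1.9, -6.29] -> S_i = Random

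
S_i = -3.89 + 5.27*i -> [-3.89, 1.38, 6.65, 11.92, 17.19]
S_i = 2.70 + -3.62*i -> [2.7, -0.92, -4.54, -8.16, -11.78]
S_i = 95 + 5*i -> [95, 100, 105, 110, 115]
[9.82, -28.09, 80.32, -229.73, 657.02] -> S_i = 9.82*(-2.86)^i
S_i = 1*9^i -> [1, 9, 81, 729, 6561]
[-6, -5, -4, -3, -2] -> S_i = -6 + 1*i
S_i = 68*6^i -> [68, 408, 2448, 14688, 88128]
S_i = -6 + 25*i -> [-6, 19, 44, 69, 94]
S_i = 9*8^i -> [9, 72, 576, 4608, 36864]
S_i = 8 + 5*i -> [8, 13, 18, 23, 28]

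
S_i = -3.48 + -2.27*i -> [-3.48, -5.75, -8.02, -10.29, -12.56]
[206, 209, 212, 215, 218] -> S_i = 206 + 3*i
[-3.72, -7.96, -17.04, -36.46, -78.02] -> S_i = -3.72*2.14^i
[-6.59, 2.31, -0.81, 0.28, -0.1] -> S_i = -6.59*(-0.35)^i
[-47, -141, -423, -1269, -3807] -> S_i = -47*3^i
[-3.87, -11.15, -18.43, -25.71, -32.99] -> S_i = -3.87 + -7.28*i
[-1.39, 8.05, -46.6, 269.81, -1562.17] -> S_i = -1.39*(-5.79)^i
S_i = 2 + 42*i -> [2, 44, 86, 128, 170]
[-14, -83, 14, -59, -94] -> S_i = Random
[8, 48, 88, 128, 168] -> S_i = 8 + 40*i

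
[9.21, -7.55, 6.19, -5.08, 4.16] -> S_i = 9.21*(-0.82)^i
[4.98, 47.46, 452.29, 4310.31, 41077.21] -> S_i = 4.98*9.53^i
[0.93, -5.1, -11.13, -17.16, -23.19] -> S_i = 0.93 + -6.03*i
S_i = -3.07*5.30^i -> [-3.07, -16.27, -86.24, -457.05, -2422.38]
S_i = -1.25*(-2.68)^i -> [-1.25, 3.35, -8.98, 24.06, -64.48]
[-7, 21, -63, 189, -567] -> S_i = -7*-3^i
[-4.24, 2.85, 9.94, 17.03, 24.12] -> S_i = -4.24 + 7.09*i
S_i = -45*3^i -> [-45, -135, -405, -1215, -3645]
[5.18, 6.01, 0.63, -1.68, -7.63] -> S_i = Random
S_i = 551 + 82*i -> [551, 633, 715, 797, 879]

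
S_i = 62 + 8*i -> [62, 70, 78, 86, 94]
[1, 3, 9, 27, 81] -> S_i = 1*3^i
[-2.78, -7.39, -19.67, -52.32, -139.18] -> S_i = -2.78*2.66^i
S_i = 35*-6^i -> [35, -210, 1260, -7560, 45360]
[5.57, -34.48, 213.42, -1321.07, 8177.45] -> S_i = 5.57*(-6.19)^i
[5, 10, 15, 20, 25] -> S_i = 5 + 5*i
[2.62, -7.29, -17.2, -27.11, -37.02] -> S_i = 2.62 + -9.91*i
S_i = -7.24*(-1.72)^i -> [-7.24, 12.45, -21.42, 36.84, -63.37]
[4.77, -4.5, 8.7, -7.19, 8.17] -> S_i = Random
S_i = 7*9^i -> [7, 63, 567, 5103, 45927]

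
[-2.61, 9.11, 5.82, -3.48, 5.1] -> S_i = Random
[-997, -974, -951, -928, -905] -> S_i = -997 + 23*i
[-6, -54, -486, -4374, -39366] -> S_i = -6*9^i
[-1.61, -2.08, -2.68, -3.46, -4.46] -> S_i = -1.61*1.29^i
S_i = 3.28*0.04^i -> [3.28, 0.13, 0.01, 0.0, 0.0]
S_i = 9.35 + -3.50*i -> [9.35, 5.85, 2.35, -1.15, -4.65]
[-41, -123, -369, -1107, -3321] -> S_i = -41*3^i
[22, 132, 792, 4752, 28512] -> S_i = 22*6^i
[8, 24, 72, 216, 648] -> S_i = 8*3^i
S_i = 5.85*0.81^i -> [5.85, 4.74, 3.84, 3.11, 2.52]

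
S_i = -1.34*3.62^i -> [-1.34, -4.85, -17.56, -63.57, -230.11]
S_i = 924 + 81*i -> [924, 1005, 1086, 1167, 1248]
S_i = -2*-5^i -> [-2, 10, -50, 250, -1250]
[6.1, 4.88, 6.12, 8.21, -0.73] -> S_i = Random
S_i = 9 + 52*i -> [9, 61, 113, 165, 217]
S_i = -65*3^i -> [-65, -195, -585, -1755, -5265]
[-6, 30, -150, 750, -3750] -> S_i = -6*-5^i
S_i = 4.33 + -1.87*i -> [4.33, 2.46, 0.59, -1.28, -3.15]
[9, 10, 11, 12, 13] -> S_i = 9 + 1*i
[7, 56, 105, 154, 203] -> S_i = 7 + 49*i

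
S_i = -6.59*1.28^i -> [-6.59, -8.44, -10.8, -13.82, -17.69]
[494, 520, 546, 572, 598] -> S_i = 494 + 26*i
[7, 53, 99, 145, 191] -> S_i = 7 + 46*i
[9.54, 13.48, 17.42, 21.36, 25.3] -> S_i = 9.54 + 3.94*i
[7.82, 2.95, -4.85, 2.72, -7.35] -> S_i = Random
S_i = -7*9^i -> [-7, -63, -567, -5103, -45927]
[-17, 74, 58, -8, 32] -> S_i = Random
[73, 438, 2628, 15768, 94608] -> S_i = 73*6^i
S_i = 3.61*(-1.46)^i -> [3.61, -5.27, 7.7, -11.23, 16.4]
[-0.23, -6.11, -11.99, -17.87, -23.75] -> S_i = -0.23 + -5.88*i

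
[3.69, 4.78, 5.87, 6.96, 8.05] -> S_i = 3.69 + 1.09*i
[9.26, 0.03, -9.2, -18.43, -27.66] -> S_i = 9.26 + -9.23*i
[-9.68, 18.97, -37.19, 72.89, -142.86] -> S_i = -9.68*(-1.96)^i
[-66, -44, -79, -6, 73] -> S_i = Random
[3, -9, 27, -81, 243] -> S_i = 3*-3^i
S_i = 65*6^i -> [65, 390, 2340, 14040, 84240]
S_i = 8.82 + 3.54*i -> [8.82, 12.36, 15.9, 19.44, 22.98]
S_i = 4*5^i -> [4, 20, 100, 500, 2500]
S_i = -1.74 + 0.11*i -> [-1.74, -1.63, -1.52, -1.41, -1.3]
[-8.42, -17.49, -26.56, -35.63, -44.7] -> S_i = -8.42 + -9.07*i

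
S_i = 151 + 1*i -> [151, 152, 153, 154, 155]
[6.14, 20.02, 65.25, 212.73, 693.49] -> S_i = 6.14*3.26^i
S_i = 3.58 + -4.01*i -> [3.58, -0.43, -4.44, -8.45, -12.46]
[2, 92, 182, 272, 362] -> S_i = 2 + 90*i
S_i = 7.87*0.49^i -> [7.87, 3.86, 1.89, 0.93, 0.45]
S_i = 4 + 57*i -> [4, 61, 118, 175, 232]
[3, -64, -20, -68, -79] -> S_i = Random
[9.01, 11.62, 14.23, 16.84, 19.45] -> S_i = 9.01 + 2.61*i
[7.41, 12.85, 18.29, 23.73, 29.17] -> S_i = 7.41 + 5.44*i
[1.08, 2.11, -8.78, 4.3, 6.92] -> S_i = Random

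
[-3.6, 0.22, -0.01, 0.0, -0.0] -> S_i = -3.60*(-0.06)^i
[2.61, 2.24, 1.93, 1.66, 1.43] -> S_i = 2.61*0.86^i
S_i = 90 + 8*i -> [90, 98, 106, 114, 122]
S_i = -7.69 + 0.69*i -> [-7.69, -7.0, -6.31, -5.62, -4.93]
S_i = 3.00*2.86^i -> [3.0, 8.58, 24.54, 70.18, 200.72]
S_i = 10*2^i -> [10, 20, 40, 80, 160]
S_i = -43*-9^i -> [-43, 387, -3483, 31347, -282123]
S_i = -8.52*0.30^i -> [-8.52, -2.56, -0.77, -0.23, -0.07]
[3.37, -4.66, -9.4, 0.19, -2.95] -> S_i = Random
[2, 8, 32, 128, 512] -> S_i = 2*4^i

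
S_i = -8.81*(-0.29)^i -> [-8.81, 2.55, -0.74, 0.21, -0.06]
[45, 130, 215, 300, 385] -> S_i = 45 + 85*i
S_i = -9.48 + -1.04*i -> [-9.48, -10.52, -11.56, -12.6, -13.64]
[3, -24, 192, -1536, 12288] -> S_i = 3*-8^i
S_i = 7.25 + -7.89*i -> [7.25, -0.64, -8.53, -16.42, -24.31]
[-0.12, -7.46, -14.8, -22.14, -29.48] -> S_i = -0.12 + -7.34*i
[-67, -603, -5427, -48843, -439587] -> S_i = -67*9^i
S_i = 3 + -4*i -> [3, -1, -5, -9, -13]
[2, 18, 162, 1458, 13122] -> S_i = 2*9^i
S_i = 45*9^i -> [45, 405, 3645, 32805, 295245]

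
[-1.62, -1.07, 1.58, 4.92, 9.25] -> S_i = Random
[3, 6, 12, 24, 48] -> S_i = 3*2^i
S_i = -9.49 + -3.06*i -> [-9.49, -12.55, -15.61, -18.67, -21.73]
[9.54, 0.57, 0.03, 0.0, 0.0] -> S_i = 9.54*0.06^i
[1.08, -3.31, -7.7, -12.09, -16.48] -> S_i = 1.08 + -4.39*i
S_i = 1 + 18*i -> [1, 19, 37, 55, 73]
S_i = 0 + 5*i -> [0, 5, 10, 15, 20]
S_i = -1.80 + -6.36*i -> [-1.8, -8.16, -14.52, -20.88, -27.24]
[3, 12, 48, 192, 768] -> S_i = 3*4^i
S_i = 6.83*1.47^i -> [6.83, 10.04, 14.76, 21.7, 31.89]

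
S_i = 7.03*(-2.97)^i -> [7.03, -20.88, 62.01, -184.17, 546.99]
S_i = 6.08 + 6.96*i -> [6.08, 13.04, 20.0, 26.96, 33.92]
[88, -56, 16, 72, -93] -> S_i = Random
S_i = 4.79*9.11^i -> [4.79, 43.64, 397.53, 3621.52, 32992.03]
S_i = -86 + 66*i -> [-86, -20, 46, 112, 178]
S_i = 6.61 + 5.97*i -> [6.61, 12.58, 18.55, 24.52, 30.49]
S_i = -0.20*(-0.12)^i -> [-0.2, 0.02, -0.0, 0.0, -0.0]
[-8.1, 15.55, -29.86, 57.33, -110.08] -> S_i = -8.10*(-1.92)^i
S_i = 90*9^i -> [90, 810, 7290, 65610, 590490]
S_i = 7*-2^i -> [7, -14, 28, -56, 112]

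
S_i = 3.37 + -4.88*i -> [3.37, -1.51, -6.39, -11.27, -16.15]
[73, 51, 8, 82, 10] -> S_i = Random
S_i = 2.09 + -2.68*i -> [2.09, -0.59, -3.27, -5.95, -8.63]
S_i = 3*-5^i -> [3, -15, 75, -375, 1875]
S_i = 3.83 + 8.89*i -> [3.83, 12.72, 21.61, 30.5, 39.39]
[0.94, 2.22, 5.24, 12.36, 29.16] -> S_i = 0.94*2.36^i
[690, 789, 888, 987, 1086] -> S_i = 690 + 99*i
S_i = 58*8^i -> [58, 464, 3712, 29696, 237568]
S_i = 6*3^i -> [6, 18, 54, 162, 486]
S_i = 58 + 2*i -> [58, 60, 62, 64, 66]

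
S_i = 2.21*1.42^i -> [2.21, 3.14, 4.46, 6.33, 8.99]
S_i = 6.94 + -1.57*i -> [6.94, 5.37, 3.8, 2.23, 0.66]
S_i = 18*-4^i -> [18, -72, 288, -1152, 4608]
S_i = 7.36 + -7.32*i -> [7.36, 0.04, -7.28, -14.6, -21.92]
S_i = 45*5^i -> [45, 225, 1125, 5625, 28125]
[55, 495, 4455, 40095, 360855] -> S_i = 55*9^i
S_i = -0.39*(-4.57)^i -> [-0.39, 1.78, -8.15, 37.22, -170.11]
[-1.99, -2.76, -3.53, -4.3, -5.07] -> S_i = -1.99 + -0.77*i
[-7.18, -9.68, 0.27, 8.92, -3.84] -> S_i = Random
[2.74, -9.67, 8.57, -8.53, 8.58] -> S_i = Random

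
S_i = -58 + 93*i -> [-58, 35, 128, 221, 314]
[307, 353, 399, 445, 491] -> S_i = 307 + 46*i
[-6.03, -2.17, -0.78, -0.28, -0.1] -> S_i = -6.03*0.36^i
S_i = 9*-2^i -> [9, -18, 36, -72, 144]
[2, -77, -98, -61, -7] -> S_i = Random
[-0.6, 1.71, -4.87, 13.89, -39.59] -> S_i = -0.60*(-2.85)^i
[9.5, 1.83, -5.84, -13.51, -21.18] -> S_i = 9.50 + -7.67*i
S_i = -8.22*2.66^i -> [-8.22, -21.87, -58.16, -154.71, -411.53]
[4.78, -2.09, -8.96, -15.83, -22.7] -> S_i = 4.78 + -6.87*i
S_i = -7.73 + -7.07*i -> [-7.73, -14.8, -21.87, -28.94, -36.01]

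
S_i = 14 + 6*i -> [14, 20, 26, 32, 38]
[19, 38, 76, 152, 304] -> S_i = 19*2^i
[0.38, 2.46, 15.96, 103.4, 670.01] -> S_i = 0.38*6.48^i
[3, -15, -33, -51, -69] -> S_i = 3 + -18*i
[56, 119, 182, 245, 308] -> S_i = 56 + 63*i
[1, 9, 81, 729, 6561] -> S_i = 1*9^i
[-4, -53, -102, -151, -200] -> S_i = -4 + -49*i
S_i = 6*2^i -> [6, 12, 24, 48, 96]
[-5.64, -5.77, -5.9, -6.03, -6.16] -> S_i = -5.64 + -0.13*i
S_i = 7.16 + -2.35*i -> [7.16, 4.81, 2.46, 0.11, -2.24]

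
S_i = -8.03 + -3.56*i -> [-8.03, -11.59, -15.15, -18.71, -22.27]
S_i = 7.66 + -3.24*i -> [7.66, 4.42, 1.18, -2.06, -5.3]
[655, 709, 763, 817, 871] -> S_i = 655 + 54*i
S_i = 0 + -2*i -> [0, -2, -4, -6, -8]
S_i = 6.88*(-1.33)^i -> [6.88, -9.15, 12.17, -16.19, 21.53]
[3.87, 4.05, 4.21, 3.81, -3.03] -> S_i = Random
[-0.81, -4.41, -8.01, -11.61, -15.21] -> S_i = -0.81 + -3.60*i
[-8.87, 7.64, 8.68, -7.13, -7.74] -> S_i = Random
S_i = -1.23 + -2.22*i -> [-1.23, -3.45, -5.67, -7.89, -10.11]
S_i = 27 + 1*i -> [27, 28, 29, 30, 31]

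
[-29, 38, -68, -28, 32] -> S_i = Random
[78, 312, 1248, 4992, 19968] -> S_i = 78*4^i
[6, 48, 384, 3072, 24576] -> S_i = 6*8^i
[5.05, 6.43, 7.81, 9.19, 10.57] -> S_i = 5.05 + 1.38*i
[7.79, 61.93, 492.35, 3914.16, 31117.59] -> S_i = 7.79*7.95^i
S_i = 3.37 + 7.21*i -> [3.37, 10.58, 17.79, 25.0, 32.21]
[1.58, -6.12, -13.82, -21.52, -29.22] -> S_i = 1.58 + -7.70*i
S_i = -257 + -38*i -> [-257, -295, -333, -371, -409]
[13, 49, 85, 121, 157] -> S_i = 13 + 36*i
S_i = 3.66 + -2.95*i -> [3.66, 0.71, -2.24, -5.19, -8.14]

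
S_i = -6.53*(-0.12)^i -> [-6.53, 0.78, -0.09, 0.01, -0.0]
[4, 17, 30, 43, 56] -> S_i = 4 + 13*i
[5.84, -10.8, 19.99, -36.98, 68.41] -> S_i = 5.84*(-1.85)^i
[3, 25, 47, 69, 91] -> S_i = 3 + 22*i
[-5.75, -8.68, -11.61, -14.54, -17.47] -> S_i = -5.75 + -2.93*i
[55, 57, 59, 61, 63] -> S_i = 55 + 2*i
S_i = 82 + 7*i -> [82, 89, 96, 103, 110]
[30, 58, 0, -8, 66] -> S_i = Random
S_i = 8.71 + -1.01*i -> [8.71, 7.7, 6.69, 5.68, 4.67]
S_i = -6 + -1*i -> [-6, -7, -8, -9, -10]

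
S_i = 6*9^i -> [6, 54, 486, 4374, 39366]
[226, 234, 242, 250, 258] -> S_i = 226 + 8*i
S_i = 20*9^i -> [20, 180, 1620, 14580, 131220]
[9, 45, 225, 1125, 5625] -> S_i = 9*5^i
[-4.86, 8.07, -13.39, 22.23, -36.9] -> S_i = -4.86*(-1.66)^i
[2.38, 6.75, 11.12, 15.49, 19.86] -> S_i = 2.38 + 4.37*i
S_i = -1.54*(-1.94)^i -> [-1.54, 2.99, -5.8, 11.24, -21.81]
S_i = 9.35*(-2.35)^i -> [9.35, -21.97, 51.64, -121.34, 285.16]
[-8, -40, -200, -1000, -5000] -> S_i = -8*5^i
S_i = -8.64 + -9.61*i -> [-8.64, -18.25, -27.86, -37.47, -47.08]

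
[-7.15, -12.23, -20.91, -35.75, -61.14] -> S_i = -7.15*1.71^i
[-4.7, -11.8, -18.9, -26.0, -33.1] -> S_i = -4.70 + -7.10*i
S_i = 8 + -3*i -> [8, 5, 2, -1, -4]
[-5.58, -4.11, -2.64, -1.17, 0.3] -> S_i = -5.58 + 1.47*i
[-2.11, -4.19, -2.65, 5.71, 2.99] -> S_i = Random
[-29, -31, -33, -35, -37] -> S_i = -29 + -2*i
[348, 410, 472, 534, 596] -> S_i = 348 + 62*i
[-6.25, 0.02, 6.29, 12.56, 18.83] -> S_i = -6.25 + 6.27*i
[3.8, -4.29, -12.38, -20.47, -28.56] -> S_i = 3.80 + -8.09*i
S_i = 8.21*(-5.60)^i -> [8.21, -45.98, 257.47, -1441.81, 8074.12]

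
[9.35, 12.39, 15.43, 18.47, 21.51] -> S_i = 9.35 + 3.04*i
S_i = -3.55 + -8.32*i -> [-3.55, -11.87, -20.19, -28.51, -36.83]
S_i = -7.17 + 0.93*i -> [-7.17, -6.24, -5.31, -4.38, -3.45]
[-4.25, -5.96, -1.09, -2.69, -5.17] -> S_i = Random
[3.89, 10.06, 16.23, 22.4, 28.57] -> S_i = 3.89 + 6.17*i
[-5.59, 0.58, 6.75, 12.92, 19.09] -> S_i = -5.59 + 6.17*i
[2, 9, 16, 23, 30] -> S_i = 2 + 7*i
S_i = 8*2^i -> [8, 16, 32, 64, 128]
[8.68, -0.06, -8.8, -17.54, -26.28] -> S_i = 8.68 + -8.74*i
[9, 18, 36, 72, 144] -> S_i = 9*2^i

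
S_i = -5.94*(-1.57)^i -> [-5.94, 9.33, -14.64, 22.99, -36.09]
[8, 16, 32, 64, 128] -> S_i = 8*2^i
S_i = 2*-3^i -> [2, -6, 18, -54, 162]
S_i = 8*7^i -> [8, 56, 392, 2744, 19208]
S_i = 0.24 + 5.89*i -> [0.24, 6.13, 12.02, 17.91, 23.8]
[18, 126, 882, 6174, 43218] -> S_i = 18*7^i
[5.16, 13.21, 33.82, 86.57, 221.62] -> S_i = 5.16*2.56^i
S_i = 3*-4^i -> [3, -12, 48, -192, 768]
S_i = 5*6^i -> [5, 30, 180, 1080, 6480]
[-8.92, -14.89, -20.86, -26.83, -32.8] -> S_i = -8.92 + -5.97*i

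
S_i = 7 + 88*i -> [7, 95, 183, 271, 359]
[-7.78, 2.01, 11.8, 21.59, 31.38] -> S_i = -7.78 + 9.79*i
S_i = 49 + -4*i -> [49, 45, 41, 37, 33]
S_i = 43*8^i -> [43, 344, 2752, 22016, 176128]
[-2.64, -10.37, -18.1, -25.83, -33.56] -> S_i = -2.64 + -7.73*i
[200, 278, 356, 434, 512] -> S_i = 200 + 78*i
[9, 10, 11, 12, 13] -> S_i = 9 + 1*i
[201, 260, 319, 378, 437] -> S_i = 201 + 59*i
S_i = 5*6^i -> [5, 30, 180, 1080, 6480]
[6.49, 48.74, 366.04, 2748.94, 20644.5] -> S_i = 6.49*7.51^i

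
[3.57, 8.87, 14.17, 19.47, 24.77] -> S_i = 3.57 + 5.30*i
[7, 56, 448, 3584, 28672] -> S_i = 7*8^i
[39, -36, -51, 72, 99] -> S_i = Random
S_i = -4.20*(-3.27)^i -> [-4.2, 13.73, -44.91, 146.86, -480.22]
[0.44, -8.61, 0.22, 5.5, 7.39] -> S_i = Random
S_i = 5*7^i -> [5, 35, 245, 1715, 12005]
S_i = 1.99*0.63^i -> [1.99, 1.25, 0.79, 0.5, 0.31]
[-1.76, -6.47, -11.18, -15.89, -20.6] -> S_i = -1.76 + -4.71*i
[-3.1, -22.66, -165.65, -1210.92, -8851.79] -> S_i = -3.10*7.31^i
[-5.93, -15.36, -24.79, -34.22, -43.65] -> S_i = -5.93 + -9.43*i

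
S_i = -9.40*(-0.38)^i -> [-9.4, 3.57, -1.36, 0.52, -0.2]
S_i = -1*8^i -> [-1, -8, -64, -512, -4096]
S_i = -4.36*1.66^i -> [-4.36, -7.24, -12.01, -19.94, -33.11]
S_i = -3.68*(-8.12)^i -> [-3.68, 29.88, -242.64, 1970.23, -15998.23]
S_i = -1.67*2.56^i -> [-1.67, -4.28, -10.94, -28.02, -71.73]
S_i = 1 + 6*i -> [1, 7, 13, 19, 25]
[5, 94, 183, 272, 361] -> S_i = 5 + 89*i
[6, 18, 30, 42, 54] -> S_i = 6 + 12*i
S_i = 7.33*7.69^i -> [7.33, 56.37, 433.47, 3333.37, 25633.58]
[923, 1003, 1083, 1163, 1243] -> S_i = 923 + 80*i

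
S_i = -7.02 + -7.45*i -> [-7.02, -14.47, -21.92, -29.37, -36.82]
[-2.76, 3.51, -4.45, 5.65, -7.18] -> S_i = -2.76*(-1.27)^i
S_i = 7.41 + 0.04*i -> [7.41, 7.45, 7.49, 7.53, 7.57]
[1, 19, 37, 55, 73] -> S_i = 1 + 18*i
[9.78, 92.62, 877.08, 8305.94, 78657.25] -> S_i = 9.78*9.47^i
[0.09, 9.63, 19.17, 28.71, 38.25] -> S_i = 0.09 + 9.54*i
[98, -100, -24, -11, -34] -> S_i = Random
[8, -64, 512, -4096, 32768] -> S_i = 8*-8^i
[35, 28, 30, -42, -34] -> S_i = Random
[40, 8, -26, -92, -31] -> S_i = Random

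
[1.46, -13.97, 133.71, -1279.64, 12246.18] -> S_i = 1.46*(-9.57)^i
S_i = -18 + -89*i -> [-18, -107, -196, -285, -374]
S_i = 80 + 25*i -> [80, 105, 130, 155, 180]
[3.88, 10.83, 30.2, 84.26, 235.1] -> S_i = 3.88*2.79^i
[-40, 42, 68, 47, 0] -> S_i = Random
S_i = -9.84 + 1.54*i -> [-9.84, -8.3, -6.76, -5.22, -3.68]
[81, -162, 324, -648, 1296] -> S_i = 81*-2^i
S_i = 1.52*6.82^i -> [1.52, 10.37, 70.7, 482.17, 3288.37]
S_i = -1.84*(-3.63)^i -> [-1.84, 6.68, -24.25, 88.01, -319.48]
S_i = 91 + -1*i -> [91, 90, 89, 88, 87]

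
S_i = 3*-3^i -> [3, -9, 27, -81, 243]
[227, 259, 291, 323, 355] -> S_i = 227 + 32*i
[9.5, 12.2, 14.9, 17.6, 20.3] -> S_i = 9.50 + 2.70*i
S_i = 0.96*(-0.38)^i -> [0.96, -0.36, 0.14, -0.05, 0.02]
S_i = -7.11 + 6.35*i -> [-7.11, -0.76, 5.59, 11.94, 18.29]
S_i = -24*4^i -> [-24, -96, -384, -1536, -6144]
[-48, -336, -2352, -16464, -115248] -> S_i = -48*7^i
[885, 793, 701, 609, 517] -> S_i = 885 + -92*i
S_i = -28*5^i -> [-28, -140, -700, -3500, -17500]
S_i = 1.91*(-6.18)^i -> [1.91, -11.8, 72.95, -450.82, 2786.04]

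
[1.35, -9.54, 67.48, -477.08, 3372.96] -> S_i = 1.35*(-7.07)^i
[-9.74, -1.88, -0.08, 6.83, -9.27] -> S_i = Random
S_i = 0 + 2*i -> [0, 2, 4, 6, 8]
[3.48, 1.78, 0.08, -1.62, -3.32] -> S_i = 3.48 + -1.70*i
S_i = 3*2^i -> [3, 6, 12, 24, 48]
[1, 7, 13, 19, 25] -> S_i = 1 + 6*i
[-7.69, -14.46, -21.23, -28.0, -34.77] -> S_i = -7.69 + -6.77*i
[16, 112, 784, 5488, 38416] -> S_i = 16*7^i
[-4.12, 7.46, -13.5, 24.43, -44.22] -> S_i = -4.12*(-1.81)^i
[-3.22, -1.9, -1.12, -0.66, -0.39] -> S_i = -3.22*0.59^i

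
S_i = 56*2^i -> [56, 112, 224, 448, 896]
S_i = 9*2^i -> [9, 18, 36, 72, 144]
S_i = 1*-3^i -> [1, -3, 9, -27, 81]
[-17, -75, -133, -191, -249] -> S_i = -17 + -58*i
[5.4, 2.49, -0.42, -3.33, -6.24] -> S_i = 5.40 + -2.91*i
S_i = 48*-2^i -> [48, -96, 192, -384, 768]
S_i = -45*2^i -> [-45, -90, -180, -360, -720]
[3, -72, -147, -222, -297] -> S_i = 3 + -75*i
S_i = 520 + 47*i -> [520, 567, 614, 661, 708]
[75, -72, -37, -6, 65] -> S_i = Random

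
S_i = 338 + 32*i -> [338, 370, 402, 434, 466]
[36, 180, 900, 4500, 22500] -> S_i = 36*5^i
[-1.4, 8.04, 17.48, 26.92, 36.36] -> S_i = -1.40 + 9.44*i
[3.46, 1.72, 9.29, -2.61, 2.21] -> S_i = Random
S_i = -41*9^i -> [-41, -369, -3321, -29889, -269001]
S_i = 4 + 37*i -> [4, 41, 78, 115, 152]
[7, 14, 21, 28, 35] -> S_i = 7 + 7*i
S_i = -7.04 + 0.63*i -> [-7.04, -6.41, -5.78, -5.15, -4.52]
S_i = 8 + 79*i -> [8, 87, 166, 245, 324]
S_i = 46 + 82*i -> [46, 128, 210, 292, 374]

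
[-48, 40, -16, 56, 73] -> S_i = Random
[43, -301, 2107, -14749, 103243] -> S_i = 43*-7^i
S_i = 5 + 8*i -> [5, 13, 21, 29, 37]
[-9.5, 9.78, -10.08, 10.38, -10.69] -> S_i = -9.50*(-1.03)^i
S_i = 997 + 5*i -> [997, 1002, 1007, 1012, 1017]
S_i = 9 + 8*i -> [9, 17, 25, 33, 41]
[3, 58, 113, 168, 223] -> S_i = 3 + 55*i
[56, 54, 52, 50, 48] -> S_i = 56 + -2*i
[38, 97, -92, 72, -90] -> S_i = Random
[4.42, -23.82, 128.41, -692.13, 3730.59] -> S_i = 4.42*(-5.39)^i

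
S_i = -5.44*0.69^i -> [-5.44, -3.75, -2.59, -1.79, -1.23]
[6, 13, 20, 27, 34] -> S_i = 6 + 7*i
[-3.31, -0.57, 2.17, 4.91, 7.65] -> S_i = -3.31 + 2.74*i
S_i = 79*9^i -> [79, 711, 6399, 57591, 518319]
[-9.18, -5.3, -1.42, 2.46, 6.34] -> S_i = -9.18 + 3.88*i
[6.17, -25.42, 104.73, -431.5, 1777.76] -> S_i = 6.17*(-4.12)^i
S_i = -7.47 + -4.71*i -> [-7.47, -12.18, -16.89, -21.6, -26.31]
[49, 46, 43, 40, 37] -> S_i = 49 + -3*i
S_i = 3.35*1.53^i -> [3.35, 5.13, 7.84, 12.0, 18.36]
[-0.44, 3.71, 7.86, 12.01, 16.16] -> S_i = -0.44 + 4.15*i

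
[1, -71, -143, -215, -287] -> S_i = 1 + -72*i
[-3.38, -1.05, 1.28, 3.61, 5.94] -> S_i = -3.38 + 2.33*i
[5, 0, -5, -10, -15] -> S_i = 5 + -5*i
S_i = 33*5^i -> [33, 165, 825, 4125, 20625]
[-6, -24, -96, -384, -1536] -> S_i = -6*4^i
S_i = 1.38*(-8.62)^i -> [1.38, -11.9, 102.54, -883.9, 7619.18]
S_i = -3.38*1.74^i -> [-3.38, -5.88, -10.23, -17.81, -30.98]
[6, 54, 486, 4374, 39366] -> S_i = 6*9^i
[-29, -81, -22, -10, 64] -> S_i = Random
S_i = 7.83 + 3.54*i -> [7.83, 11.37, 14.91, 18.45, 21.99]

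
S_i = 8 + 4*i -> [8, 12, 16, 20, 24]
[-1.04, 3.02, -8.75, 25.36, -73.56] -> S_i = -1.04*(-2.90)^i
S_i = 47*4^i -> [47, 188, 752, 3008, 12032]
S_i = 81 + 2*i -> [81, 83, 85, 87, 89]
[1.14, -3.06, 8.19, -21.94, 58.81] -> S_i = 1.14*(-2.68)^i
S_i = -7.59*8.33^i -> [-7.59, -63.22, -526.66, -4387.09, -36544.48]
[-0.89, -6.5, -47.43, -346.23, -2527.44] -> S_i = -0.89*7.30^i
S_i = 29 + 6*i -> [29, 35, 41, 47, 53]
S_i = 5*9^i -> [5, 45, 405, 3645, 32805]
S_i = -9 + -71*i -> [-9, -80, -151, -222, -293]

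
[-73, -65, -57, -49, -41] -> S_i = -73 + 8*i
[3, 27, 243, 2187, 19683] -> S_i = 3*9^i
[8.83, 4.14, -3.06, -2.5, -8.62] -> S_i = Random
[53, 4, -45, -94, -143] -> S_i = 53 + -49*i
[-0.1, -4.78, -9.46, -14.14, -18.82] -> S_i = -0.10 + -4.68*i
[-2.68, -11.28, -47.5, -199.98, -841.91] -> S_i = -2.68*4.21^i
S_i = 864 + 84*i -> [864, 948, 1032, 1116, 1200]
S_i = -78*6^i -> [-78, -468, -2808, -16848, -101088]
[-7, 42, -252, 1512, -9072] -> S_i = -7*-6^i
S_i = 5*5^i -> [5, 25, 125, 625, 3125]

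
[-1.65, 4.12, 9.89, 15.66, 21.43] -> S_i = -1.65 + 5.77*i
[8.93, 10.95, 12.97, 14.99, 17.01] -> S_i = 8.93 + 2.02*i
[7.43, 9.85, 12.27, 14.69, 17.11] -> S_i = 7.43 + 2.42*i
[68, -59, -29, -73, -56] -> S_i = Random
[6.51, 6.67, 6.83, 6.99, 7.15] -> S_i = 6.51 + 0.16*i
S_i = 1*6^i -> [1, 6, 36, 216, 1296]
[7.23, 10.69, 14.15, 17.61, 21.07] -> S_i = 7.23 + 3.46*i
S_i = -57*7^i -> [-57, -399, -2793, -19551, -136857]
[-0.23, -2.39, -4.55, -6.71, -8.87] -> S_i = -0.23 + -2.16*i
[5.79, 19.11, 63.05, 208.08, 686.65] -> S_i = 5.79*3.30^i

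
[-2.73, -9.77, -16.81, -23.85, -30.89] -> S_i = -2.73 + -7.04*i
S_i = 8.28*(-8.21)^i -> [8.28, -67.98, 558.11, -4582.05, 37618.63]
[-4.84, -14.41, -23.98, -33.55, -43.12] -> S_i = -4.84 + -9.57*i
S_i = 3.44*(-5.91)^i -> [3.44, -20.33, 120.15, -710.1, 4196.7]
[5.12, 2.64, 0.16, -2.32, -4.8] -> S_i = 5.12 + -2.48*i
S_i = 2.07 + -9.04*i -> [2.07, -6.97, -16.01, -25.05, -34.09]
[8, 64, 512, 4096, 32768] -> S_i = 8*8^i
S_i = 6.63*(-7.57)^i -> [6.63, -50.19, 379.93, -2876.08, 21771.94]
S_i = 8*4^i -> [8, 32, 128, 512, 2048]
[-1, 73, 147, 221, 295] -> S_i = -1 + 74*i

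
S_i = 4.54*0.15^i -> [4.54, 0.68, 0.1, 0.02, 0.0]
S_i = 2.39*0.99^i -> [2.39, 2.37, 2.34, 2.32, 2.3]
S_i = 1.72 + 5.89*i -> [1.72, 7.61, 13.5, 19.39, 25.28]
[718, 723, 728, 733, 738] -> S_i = 718 + 5*i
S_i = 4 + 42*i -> [4, 46, 88, 130, 172]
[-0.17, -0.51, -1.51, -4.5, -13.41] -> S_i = -0.17*2.98^i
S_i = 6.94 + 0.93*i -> [6.94, 7.87, 8.8, 9.73, 10.66]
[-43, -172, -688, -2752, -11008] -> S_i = -43*4^i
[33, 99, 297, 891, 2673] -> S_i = 33*3^i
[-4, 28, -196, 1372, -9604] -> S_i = -4*-7^i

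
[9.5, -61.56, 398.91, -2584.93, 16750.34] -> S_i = 9.50*(-6.48)^i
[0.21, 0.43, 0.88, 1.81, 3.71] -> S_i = 0.21*2.05^i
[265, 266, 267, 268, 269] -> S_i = 265 + 1*i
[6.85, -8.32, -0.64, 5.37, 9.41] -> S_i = Random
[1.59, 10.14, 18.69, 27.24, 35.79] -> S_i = 1.59 + 8.55*i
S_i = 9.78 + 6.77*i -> [9.78, 16.55, 23.32, 30.09, 36.86]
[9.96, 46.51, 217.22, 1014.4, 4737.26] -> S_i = 9.96*4.67^i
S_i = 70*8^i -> [70, 560, 4480, 35840, 286720]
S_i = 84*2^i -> [84, 168, 336, 672, 1344]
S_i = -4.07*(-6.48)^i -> [-4.07, 26.37, -170.9, 1107.44, -7176.2]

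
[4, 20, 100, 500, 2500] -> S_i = 4*5^i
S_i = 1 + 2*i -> [1, 3, 5, 7, 9]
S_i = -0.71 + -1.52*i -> [-0.71, -2.23, -3.75, -5.27, -6.79]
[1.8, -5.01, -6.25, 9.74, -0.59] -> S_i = Random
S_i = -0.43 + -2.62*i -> [-0.43, -3.05, -5.67, -8.29, -10.91]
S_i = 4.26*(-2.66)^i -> [4.26, -11.33, 30.14, -80.18, 213.27]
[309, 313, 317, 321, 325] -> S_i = 309 + 4*i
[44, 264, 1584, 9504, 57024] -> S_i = 44*6^i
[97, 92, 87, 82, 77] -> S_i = 97 + -5*i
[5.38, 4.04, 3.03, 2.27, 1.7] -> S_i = 5.38*0.75^i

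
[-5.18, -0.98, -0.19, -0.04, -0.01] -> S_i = -5.18*0.19^i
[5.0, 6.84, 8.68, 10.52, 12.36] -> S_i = 5.00 + 1.84*i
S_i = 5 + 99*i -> [5, 104, 203, 302, 401]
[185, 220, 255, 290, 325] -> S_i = 185 + 35*i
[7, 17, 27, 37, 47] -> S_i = 7 + 10*i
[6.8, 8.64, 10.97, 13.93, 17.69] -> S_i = 6.80*1.27^i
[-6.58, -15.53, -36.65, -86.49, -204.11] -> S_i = -6.58*2.36^i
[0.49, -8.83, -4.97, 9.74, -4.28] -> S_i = Random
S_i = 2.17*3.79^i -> [2.17, 8.22, 31.17, 118.13, 447.73]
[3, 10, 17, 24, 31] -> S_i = 3 + 7*i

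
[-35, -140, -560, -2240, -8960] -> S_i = -35*4^i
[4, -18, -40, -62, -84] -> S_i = 4 + -22*i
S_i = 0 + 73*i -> [0, 73, 146, 219, 292]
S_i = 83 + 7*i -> [83, 90, 97, 104, 111]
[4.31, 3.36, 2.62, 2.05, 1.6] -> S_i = 4.31*0.78^i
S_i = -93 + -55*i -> [-93, -148, -203, -258, -313]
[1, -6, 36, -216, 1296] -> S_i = 1*-6^i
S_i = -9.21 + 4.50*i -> [-9.21, -4.71, -0.21, 4.29, 8.79]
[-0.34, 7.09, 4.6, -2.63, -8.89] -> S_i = Random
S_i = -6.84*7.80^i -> [-6.84, -53.35, -416.15, -3245.94, -25318.3]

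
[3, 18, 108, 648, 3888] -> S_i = 3*6^i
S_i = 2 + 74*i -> [2, 76, 150, 224, 298]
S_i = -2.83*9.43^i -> [-2.83, -26.69, -251.66, -2373.13, -22378.62]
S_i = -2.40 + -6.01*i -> [-2.4, -8.41, -14.42, -20.43, -26.44]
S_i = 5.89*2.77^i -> [5.89, 16.32, 45.19, 125.19, 346.76]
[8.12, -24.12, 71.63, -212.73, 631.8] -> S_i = 8.12*(-2.97)^i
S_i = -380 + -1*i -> [-380, -381, -382, -383, -384]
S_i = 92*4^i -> [92, 368, 1472, 5888, 23552]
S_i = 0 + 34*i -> [0, 34, 68, 102, 136]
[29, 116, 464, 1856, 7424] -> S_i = 29*4^i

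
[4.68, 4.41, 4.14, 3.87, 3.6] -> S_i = 4.68 + -0.27*i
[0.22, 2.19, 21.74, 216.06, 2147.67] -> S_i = 0.22*9.94^i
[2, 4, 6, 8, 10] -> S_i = 2 + 2*i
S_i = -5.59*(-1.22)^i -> [-5.59, 6.82, -8.32, 10.15, -12.38]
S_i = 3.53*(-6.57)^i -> [3.53, -23.19, 152.37, -1001.08, 6577.13]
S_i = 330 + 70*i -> [330, 400, 470, 540, 610]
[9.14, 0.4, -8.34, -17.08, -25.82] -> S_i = 9.14 + -8.74*i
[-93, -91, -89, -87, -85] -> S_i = -93 + 2*i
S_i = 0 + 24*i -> [0, 24, 48, 72, 96]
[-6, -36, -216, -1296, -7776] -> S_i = -6*6^i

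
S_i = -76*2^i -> [-76, -152, -304, -608, -1216]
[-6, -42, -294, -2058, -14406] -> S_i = -6*7^i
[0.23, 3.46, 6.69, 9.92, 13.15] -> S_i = 0.23 + 3.23*i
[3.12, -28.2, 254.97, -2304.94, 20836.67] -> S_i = 3.12*(-9.04)^i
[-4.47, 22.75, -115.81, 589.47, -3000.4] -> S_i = -4.47*(-5.09)^i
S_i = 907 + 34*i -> [907, 941, 975, 1009, 1043]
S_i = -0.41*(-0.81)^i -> [-0.41, 0.33, -0.27, 0.22, -0.18]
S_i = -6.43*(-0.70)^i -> [-6.43, 4.5, -3.15, 2.21, -1.54]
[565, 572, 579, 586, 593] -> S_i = 565 + 7*i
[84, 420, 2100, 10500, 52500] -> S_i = 84*5^i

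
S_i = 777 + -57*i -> [777, 720, 663, 606, 549]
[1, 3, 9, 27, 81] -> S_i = 1*3^i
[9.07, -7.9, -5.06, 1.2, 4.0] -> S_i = Random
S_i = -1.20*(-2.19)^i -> [-1.2, 2.63, -5.76, 12.6, -27.6]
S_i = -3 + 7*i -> [-3, 4, 11, 18, 25]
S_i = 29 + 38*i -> [29, 67, 105, 143, 181]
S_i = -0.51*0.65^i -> [-0.51, -0.33, -0.22, -0.14, -0.09]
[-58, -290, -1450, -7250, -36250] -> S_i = -58*5^i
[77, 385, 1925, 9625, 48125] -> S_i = 77*5^i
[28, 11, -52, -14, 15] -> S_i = Random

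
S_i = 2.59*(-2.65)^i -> [2.59, -6.86, 18.19, -48.2, 127.73]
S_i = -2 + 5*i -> [-2, 3, 8, 13, 18]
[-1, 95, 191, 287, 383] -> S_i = -1 + 96*i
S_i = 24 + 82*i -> [24, 106, 188, 270, 352]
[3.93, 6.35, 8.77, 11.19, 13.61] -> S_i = 3.93 + 2.42*i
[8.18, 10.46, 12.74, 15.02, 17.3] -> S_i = 8.18 + 2.28*i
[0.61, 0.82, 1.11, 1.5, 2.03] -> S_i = 0.61*1.35^i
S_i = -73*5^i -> [-73, -365, -1825, -9125, -45625]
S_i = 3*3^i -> [3, 9, 27, 81, 243]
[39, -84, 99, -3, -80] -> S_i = Random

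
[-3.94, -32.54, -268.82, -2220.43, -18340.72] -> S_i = -3.94*8.26^i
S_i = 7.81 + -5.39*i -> [7.81, 2.42, -2.97, -8.36, -13.75]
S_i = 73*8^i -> [73, 584, 4672, 37376, 299008]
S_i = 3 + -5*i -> [3, -2, -7, -12, -17]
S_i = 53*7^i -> [53, 371, 2597, 18179, 127253]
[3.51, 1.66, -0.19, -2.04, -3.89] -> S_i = 3.51 + -1.85*i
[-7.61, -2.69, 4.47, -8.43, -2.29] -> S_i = Random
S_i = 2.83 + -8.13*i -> [2.83, -5.3, -13.43, -21.56, -29.69]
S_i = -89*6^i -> [-89, -534, -3204, -19224, -115344]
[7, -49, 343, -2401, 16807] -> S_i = 7*-7^i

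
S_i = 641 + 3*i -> [641, 644, 647, 650, 653]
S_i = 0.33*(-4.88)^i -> [0.33, -1.61, 7.86, -38.35, 187.15]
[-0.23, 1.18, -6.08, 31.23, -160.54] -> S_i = -0.23*(-5.14)^i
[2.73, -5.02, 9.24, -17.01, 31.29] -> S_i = 2.73*(-1.84)^i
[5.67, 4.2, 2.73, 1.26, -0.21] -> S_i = 5.67 + -1.47*i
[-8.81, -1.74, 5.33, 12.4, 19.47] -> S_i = -8.81 + 7.07*i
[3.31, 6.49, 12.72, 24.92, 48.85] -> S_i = 3.31*1.96^i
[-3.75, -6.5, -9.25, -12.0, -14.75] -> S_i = -3.75 + -2.75*i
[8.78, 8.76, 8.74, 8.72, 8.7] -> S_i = 8.78 + -0.02*i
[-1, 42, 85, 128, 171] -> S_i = -1 + 43*i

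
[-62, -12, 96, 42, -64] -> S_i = Random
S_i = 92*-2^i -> [92, -184, 368, -736, 1472]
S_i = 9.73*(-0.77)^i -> [9.73, -7.49, 5.77, -4.44, 3.42]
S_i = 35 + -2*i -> [35, 33, 31, 29, 27]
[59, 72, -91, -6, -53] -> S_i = Random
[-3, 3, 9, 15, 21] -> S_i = -3 + 6*i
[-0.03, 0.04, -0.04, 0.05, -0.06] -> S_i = -0.03*(-1.17)^i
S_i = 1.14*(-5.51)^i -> [1.14, -6.28, 34.61, -190.7, 1050.78]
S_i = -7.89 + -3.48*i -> [-7.89, -11.37, -14.85, -18.33, -21.81]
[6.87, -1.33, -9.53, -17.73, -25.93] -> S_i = 6.87 + -8.20*i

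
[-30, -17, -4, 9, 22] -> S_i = -30 + 13*i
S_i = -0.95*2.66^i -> [-0.95, -2.53, -6.72, -17.88, -47.56]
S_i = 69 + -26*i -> [69, 43, 17, -9, -35]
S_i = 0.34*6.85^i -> [0.34, 2.33, 15.95, 109.28, 748.59]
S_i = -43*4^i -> [-43, -172, -688, -2752, -11008]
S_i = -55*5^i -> [-55, -275, -1375, -6875, -34375]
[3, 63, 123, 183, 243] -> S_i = 3 + 60*i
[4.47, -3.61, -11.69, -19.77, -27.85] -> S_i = 4.47 + -8.08*i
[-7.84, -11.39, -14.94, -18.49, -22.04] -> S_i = -7.84 + -3.55*i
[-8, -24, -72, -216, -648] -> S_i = -8*3^i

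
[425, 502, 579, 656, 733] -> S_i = 425 + 77*i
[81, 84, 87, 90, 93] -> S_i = 81 + 3*i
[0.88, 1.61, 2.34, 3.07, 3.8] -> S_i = 0.88 + 0.73*i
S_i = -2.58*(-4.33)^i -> [-2.58, 11.17, -48.37, 209.45, -906.92]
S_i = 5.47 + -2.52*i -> [5.47, 2.95, 0.43, -2.09, -4.61]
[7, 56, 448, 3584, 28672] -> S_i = 7*8^i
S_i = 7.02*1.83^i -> [7.02, 12.85, 23.51, 43.02, 78.73]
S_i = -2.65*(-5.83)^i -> [-2.65, 15.45, -90.07, 525.11, -3061.4]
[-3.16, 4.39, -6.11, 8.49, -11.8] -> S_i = -3.16*(-1.39)^i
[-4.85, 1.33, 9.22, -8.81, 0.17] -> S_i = Random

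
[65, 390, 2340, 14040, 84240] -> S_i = 65*6^i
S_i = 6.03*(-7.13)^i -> [6.03, -42.99, 306.55, -2185.68, 15583.87]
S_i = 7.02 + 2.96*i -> [7.02, 9.98, 12.94, 15.9, 18.86]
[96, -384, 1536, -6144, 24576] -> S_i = 96*-4^i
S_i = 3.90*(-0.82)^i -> [3.9, -3.2, 2.62, -2.15, 1.76]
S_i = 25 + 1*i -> [25, 26, 27, 28, 29]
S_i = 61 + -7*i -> [61, 54, 47, 40, 33]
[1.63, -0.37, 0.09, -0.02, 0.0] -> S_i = 1.63*(-0.23)^i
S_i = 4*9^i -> [4, 36, 324, 2916, 26244]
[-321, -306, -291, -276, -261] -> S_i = -321 + 15*i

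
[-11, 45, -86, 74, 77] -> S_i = Random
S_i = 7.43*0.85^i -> [7.43, 6.32, 5.37, 4.56, 3.88]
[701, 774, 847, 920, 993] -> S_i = 701 + 73*i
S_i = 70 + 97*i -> [70, 167, 264, 361, 458]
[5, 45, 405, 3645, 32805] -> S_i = 5*9^i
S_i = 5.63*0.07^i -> [5.63, 0.39, 0.03, 0.0, 0.0]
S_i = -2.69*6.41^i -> [-2.69, -17.24, -110.53, -708.48, -4541.34]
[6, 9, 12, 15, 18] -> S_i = 6 + 3*i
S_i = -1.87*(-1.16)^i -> [-1.87, 2.17, -2.52, 2.92, -3.39]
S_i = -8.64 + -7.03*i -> [-8.64, -15.67, -22.7, -29.73, -36.76]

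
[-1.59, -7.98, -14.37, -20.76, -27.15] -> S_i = -1.59 + -6.39*i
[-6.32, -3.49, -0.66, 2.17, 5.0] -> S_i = -6.32 + 2.83*i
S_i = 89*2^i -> [89, 178, 356, 712, 1424]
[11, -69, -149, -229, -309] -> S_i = 11 + -80*i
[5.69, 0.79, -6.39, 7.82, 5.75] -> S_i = Random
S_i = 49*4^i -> [49, 196, 784, 3136, 12544]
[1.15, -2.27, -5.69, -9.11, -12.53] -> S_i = 1.15 + -3.42*i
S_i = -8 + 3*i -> [-8, -5, -2, 1, 4]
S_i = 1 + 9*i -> [1, 10, 19, 28, 37]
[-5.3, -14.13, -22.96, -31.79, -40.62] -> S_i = -5.30 + -8.83*i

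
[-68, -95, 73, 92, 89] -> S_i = Random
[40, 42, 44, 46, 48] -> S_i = 40 + 2*i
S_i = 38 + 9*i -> [38, 47, 56, 65, 74]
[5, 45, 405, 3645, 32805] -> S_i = 5*9^i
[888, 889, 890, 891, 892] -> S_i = 888 + 1*i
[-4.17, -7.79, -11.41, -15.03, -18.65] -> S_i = -4.17 + -3.62*i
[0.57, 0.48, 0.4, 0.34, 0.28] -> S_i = 0.57*0.84^i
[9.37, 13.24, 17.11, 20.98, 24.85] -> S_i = 9.37 + 3.87*i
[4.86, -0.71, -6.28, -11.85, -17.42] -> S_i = 4.86 + -5.57*i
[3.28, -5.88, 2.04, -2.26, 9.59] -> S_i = Random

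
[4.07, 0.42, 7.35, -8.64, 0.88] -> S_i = Random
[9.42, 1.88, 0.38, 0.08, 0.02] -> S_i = 9.42*0.20^i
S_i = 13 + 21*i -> [13, 34, 55, 76, 97]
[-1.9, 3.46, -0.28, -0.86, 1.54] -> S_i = Random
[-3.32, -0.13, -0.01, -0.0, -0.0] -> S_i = -3.32*0.04^i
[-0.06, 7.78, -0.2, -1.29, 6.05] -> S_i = Random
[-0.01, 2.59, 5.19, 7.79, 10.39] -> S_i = -0.01 + 2.60*i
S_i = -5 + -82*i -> [-5, -87, -169, -251, -333]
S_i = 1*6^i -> [1, 6, 36, 216, 1296]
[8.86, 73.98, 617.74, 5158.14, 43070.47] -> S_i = 8.86*8.35^i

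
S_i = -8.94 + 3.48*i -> [-8.94, -5.46, -1.98, 1.5, 4.98]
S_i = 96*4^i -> [96, 384, 1536, 6144, 24576]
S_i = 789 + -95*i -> [789, 694, 599, 504, 409]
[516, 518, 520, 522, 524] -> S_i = 516 + 2*i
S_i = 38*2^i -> [38, 76, 152, 304, 608]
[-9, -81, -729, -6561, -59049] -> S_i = -9*9^i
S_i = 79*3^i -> [79, 237, 711, 2133, 6399]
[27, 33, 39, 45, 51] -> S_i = 27 + 6*i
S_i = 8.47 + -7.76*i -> [8.47, 0.71, -7.05, -14.81, -22.57]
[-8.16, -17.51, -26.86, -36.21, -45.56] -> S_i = -8.16 + -9.35*i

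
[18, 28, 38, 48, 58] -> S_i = 18 + 10*i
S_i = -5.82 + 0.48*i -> [-5.82, -5.34, -4.86, -4.38, -3.9]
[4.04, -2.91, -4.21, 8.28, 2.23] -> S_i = Random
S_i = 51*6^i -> [51, 306, 1836, 11016, 66096]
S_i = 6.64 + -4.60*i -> [6.64, 2.04, -2.56, -7.16, -11.76]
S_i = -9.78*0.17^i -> [-9.78, -1.66, -0.28, -0.05, -0.01]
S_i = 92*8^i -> [92, 736, 5888, 47104, 376832]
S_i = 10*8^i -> [10, 80, 640, 5120, 40960]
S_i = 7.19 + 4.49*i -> [7.19, 11.68, 16.17, 20.66, 25.15]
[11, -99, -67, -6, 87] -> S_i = Random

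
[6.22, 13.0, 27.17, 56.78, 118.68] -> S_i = 6.22*2.09^i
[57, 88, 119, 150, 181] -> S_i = 57 + 31*i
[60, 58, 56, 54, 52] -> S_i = 60 + -2*i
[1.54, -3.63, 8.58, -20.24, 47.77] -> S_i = 1.54*(-2.36)^i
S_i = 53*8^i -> [53, 424, 3392, 27136, 217088]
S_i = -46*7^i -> [-46, -322, -2254, -15778, -110446]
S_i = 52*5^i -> [52, 260, 1300, 6500, 32500]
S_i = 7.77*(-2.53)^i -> [7.77, -19.66, 49.73, -125.83, 318.35]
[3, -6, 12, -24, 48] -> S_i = 3*-2^i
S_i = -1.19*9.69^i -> [-1.19, -11.53, -111.74, -1082.73, -10491.61]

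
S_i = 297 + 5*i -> [297, 302, 307, 312, 317]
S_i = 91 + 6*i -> [91, 97, 103, 109, 115]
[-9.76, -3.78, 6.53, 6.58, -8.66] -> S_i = Random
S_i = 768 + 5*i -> [768, 773, 778, 783, 788]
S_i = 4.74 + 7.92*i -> [4.74, 12.66, 20.58, 28.5, 36.42]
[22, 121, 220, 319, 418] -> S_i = 22 + 99*i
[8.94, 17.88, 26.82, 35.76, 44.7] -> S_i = 8.94 + 8.94*i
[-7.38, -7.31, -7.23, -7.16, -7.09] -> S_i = -7.38*0.99^i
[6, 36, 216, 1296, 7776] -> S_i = 6*6^i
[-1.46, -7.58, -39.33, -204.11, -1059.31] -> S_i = -1.46*5.19^i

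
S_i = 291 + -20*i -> [291, 271, 251, 231, 211]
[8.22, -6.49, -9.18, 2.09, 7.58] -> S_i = Random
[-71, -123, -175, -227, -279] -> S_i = -71 + -52*i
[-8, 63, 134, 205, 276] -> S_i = -8 + 71*i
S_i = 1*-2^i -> [1, -2, 4, -8, 16]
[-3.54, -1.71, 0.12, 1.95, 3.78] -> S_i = -3.54 + 1.83*i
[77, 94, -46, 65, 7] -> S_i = Random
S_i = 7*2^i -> [7, 14, 28, 56, 112]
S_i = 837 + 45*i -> [837, 882, 927, 972, 1017]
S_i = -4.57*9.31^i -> [-4.57, -42.55, -396.11, -3687.78, -34333.25]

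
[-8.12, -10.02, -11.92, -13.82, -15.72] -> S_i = -8.12 + -1.90*i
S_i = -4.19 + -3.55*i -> [-4.19, -7.74, -11.29, -14.84, -18.39]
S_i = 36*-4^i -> [36, -144, 576, -2304, 9216]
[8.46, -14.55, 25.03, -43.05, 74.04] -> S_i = 8.46*(-1.72)^i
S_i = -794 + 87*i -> [-794, -707, -620, -533, -446]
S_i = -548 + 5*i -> [-548, -543, -538, -533, -528]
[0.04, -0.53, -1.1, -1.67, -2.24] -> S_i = 0.04 + -0.57*i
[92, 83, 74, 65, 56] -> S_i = 92 + -9*i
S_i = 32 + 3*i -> [32, 35, 38, 41, 44]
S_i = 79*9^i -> [79, 711, 6399, 57591, 518319]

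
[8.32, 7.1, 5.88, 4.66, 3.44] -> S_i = 8.32 + -1.22*i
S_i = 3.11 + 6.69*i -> [3.11, 9.8, 16.49, 23.18, 29.87]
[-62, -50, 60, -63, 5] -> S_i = Random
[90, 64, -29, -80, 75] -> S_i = Random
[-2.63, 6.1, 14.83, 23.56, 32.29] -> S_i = -2.63 + 8.73*i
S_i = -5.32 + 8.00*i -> [-5.32, 2.68, 10.68, 18.68, 26.68]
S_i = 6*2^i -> [6, 12, 24, 48, 96]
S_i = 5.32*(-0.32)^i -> [5.32, -1.7, 0.54, -0.17, 0.06]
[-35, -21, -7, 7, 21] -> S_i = -35 + 14*i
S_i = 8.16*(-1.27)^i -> [8.16, -10.36, 13.16, -16.71, 21.23]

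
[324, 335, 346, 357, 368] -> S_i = 324 + 11*i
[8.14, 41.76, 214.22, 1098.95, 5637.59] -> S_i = 8.14*5.13^i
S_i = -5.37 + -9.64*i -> [-5.37, -15.01, -24.65, -34.29, -43.93]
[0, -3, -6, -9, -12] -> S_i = 0 + -3*i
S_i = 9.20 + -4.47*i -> [9.2, 4.73, 0.26, -4.21, -8.68]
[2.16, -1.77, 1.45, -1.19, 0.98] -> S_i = 2.16*(-0.82)^i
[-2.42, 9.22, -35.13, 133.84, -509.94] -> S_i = -2.42*(-3.81)^i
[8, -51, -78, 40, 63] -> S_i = Random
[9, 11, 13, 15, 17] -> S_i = 9 + 2*i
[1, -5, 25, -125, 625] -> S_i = 1*-5^i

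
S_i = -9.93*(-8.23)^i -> [-9.93, 81.72, -672.59, 5535.4, -45556.32]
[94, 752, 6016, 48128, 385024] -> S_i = 94*8^i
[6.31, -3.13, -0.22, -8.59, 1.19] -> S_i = Random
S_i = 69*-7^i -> [69, -483, 3381, -23667, 165669]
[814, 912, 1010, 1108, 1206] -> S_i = 814 + 98*i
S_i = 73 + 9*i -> [73, 82, 91, 100, 109]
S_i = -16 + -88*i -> [-16, -104, -192, -280, -368]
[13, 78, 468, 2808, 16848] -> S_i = 13*6^i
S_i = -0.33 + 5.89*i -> [-0.33, 5.56, 11.45, 17.34, 23.23]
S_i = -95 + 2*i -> [-95, -93, -91, -89, -87]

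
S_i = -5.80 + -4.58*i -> [-5.8, -10.38, -14.96, -19.54, -24.12]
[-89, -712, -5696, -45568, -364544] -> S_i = -89*8^i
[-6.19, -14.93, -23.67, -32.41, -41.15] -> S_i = -6.19 + -8.74*i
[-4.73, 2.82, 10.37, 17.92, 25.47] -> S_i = -4.73 + 7.55*i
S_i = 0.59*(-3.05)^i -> [0.59, -1.8, 5.49, -16.74, 51.06]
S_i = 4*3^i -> [4, 12, 36, 108, 324]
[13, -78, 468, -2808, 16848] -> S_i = 13*-6^i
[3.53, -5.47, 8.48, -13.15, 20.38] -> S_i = 3.53*(-1.55)^i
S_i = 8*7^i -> [8, 56, 392, 2744, 19208]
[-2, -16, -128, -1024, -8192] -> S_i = -2*8^i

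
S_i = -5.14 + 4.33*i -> [-5.14, -0.81, 3.52, 7.85, 12.18]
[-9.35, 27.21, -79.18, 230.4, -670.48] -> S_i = -9.35*(-2.91)^i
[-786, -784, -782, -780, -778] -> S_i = -786 + 2*i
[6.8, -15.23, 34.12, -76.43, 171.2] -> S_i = 6.80*(-2.24)^i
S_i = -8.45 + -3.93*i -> [-8.45, -12.38, -16.31, -20.24, -24.17]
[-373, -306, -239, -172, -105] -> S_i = -373 + 67*i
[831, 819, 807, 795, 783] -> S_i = 831 + -12*i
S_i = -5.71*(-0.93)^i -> [-5.71, 5.31, -4.94, 4.59, -4.27]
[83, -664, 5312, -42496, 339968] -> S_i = 83*-8^i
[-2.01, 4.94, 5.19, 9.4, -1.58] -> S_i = Random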